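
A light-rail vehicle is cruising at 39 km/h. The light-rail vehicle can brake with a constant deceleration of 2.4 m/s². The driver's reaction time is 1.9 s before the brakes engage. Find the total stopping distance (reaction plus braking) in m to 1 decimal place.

Total stopping distance ≈ 45.0 m

39 km/h ÷ 3.6 = 10.8333 m/s.
Reaction distance = v·t_r = 10.8333 × 1.9 = 20.583 m.
Braking distance = v²/(2a) = 10.8333² / (2 × 2.400) = 117.360 / 4.800 = 24.450 m.
Total = 20.583 + 24.450 = 45.033 m.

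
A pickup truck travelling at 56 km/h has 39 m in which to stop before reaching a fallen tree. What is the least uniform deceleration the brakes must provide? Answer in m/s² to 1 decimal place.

Required deceleration ≈ 3.1 m/s²

56 km/h ÷ 3.6 = 15.5556 m/s.
v² = 2a·d ⇒ a = v²/(2d) = 15.5556² / (2 × 39.000) = 241.977 / 78.000 = 3.1023 m/s².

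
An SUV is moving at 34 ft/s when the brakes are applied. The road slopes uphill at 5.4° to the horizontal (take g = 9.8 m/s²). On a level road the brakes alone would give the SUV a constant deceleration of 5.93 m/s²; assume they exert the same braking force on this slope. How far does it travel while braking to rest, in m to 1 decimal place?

34 ft/s × 0.3048 = 10.3632 m/s.
Gravity along the uphill slope adds to the braking deceleration: a_eff = 5.930 + 9.8·sin 5.4° = 5.930 + 0.922 = 6.852 m/s².
Braking distance = v²/(2a) = 10.3632² / (2 × 6.852) = 107.396 / 13.704 = 7.837 m.

Braking distance ≈ 7.8 m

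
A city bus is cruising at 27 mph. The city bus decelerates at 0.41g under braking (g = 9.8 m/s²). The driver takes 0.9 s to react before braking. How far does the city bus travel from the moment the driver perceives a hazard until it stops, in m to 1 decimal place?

27 mph × 0.44704 = 12.0701 m/s.
a = 0.41 × 9.8 = 4.018 m/s².
Reaction distance = v·t_r = 12.0701 × 0.9 = 10.863 m.
Braking distance = v²/(2a) = 12.0701² / (2 × 4.018) = 145.687 / 8.036 = 18.129 m.
Total = 10.863 + 18.129 = 28.992 m.

Total stopping distance ≈ 29.0 m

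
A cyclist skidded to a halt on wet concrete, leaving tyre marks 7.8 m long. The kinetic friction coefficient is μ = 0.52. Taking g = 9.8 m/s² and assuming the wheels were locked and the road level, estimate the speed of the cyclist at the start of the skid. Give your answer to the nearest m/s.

Deceleration a = μg = 0.52 × 9.8 = 5.096 m/s².
v = √(2a·d) = √(2 × 5.096 × 7.8) = √79.498 = 8.9162 m/s.

Initial speed ≈ 9 m/s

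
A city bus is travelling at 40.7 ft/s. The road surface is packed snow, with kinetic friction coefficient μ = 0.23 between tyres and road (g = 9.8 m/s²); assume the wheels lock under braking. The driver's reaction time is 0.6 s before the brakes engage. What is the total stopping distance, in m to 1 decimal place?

40.7 ft/s × 0.3048 = 12.4054 m/s.
a = μg = 0.23 × 9.8 = 2.254 m/s².
Reaction distance = v·t_r = 12.4054 × 0.6 = 7.443 m.
Braking distance = v²/(2a) = 12.4054² / (2 × 2.254) = 153.894 / 4.508 = 34.138 m.
Total = 7.443 + 34.138 = 41.581 m.

Total stopping distance ≈ 41.6 m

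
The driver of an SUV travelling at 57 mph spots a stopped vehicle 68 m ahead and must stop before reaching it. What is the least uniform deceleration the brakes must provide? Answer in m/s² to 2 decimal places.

57 mph × 0.44704 = 25.4813 m/s.
v² = 2a·d ⇒ a = v²/(2d) = 25.4813² / (2 × 68.000) = 649.297 / 136.000 = 4.7742 m/s².

Required deceleration ≈ 4.77 m/s²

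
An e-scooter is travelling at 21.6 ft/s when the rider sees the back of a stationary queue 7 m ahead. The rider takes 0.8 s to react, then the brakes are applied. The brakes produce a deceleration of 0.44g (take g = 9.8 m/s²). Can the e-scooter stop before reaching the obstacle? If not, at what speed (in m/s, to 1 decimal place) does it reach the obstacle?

No — it strikes the obstacle at 5.3 m/s

21.6 ft/s × 0.3048 = 6.5837 m/s.
a = 0.44 × 9.8 = 4.312 m/s².
Reaction distance = 6.5837 × 0.8 = 5.267 m.
Braking distance needed to stop: v²/(2a) = 43.345 / 8.624 = 5.026 m, so total needed = 5.267 + 5.026 = 10.293 m > 7 m — it cannot stop.
Distance remaining when braking begins: 7 − 5.267 = 1.733 m.
v² = v₀² − 2a·d = 43.345 − 2 × 4.312 × 1.733 = 28.400 m²/s².
v = √28.400 = 5.329 m/s.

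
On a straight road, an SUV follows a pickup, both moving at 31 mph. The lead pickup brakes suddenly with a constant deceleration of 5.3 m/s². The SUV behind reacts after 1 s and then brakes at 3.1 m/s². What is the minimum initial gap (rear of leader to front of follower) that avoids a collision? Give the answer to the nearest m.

Minimum gap ≈ 27 m

31 mph × 0.44704 = 13.8582 m/s.
Leader travels v²/(2a_L) = 192.050 / 10.600 = 18.118 m before stopping.
Follower covers v·t_r = 13.8582 × 1 = 13.858 m while reacting, then v²/(2a_F) = 192.050 / 6.200 = 30.976 m while braking, for a total of 13.858 + 30.976 = 44.834 m.
Since a_F ≤ a_L and the follower starts braking later, the follower is never slower than the leader, so the closest approach is when both have stopped.
Minimum gap = 44.834 − 18.118 = 26.716 m.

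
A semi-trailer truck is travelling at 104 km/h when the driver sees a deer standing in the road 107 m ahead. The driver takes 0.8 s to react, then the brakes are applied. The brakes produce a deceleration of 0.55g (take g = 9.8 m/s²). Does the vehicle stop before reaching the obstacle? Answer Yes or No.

Yes

104 km/h ÷ 3.6 = 28.8889 m/s.
a = 0.55 × 9.8 = 5.390 m/s².
Reaction distance = 28.8889 × 0.8 = 23.111 m.
Braking distance = v²/(2a) = 834.569 / 10.780 = 77.418 m.
Total stopping distance = 23.111 + 77.418 = 100.529 m, vs 107 m available — it stops with 107 − 100.529 = 6.471 m to spare.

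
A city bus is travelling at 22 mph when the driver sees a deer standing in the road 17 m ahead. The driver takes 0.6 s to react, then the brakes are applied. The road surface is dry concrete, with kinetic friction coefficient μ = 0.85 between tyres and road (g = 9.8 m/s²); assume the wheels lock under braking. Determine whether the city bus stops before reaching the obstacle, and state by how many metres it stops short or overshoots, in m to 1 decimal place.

22 mph × 0.44704 = 9.8349 m/s.
a = μg = 0.85 × 9.8 = 8.330 m/s².
Reaction distance = 9.8349 × 0.6 = 5.901 m.
Braking distance = v²/(2a) = 96.725 / 16.660 = 5.806 m.
Total stopping distance = 5.901 + 5.806 = 11.707 m, vs 17 m available — it stops with 17 − 11.707 = 5.293 m to spare.

Yes — it stops 5.3 m short of the obstacle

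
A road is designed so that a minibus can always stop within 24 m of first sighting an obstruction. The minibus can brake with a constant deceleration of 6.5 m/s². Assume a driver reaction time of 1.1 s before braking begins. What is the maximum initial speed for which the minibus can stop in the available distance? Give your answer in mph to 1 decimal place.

Maximum speed ≈ 26.6 mph

Stopping distance: v·t_r + v²/(2a) = 24 with t_r = 1.1 s and a = 6.500 m/s².
So v² + 14.300 v − 312.00 = 0.
Positive root: v = −a·t_r + √((a·t_r)² + 2a·d) = −7.150 + √(51.123 + 312.00) = 11.9058 m/s.
11.9058 m/s ÷ 0.44704 = 26.633 mph.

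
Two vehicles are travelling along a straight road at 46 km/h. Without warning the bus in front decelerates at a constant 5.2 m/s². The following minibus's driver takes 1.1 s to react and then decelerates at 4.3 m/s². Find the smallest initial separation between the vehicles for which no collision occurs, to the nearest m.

Minimum gap ≈ 17 m

46 km/h ÷ 3.6 = 12.7778 m/s.
Leader travels v²/(2a_L) = 163.272 / 10.400 = 15.699 m before stopping.
Follower covers v·t_r = 12.7778 × 1.1 = 14.056 m while reacting, then v²/(2a_F) = 163.272 / 8.600 = 18.985 m while braking, for a total of 14.056 + 18.985 = 33.041 m.
Since a_F ≤ a_L and the follower starts braking later, the follower is never slower than the leader, so the closest approach is when both have stopped.
Minimum gap = 33.041 − 15.699 = 17.342 m.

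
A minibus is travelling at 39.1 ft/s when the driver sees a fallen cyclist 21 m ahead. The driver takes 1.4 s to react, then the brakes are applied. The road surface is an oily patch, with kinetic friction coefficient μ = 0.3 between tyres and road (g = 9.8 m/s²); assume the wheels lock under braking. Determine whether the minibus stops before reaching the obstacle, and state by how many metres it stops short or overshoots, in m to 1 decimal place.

39.1 ft/s × 0.3048 = 11.9177 m/s.
a = μg = 0.3 × 9.8 = 2.940 m/s².
Reaction distance = 11.9177 × 1.4 = 16.685 m.
Braking distance = v²/(2a) = 142.032 / 5.880 = 24.155 m.
Total stopping distance = 16.685 + 24.155 = 40.840 m, vs 21 m available — it cannot stop in time and overshoots by 40.840 − 21 = 19.840 m.

No — it overshoots by 19.8 m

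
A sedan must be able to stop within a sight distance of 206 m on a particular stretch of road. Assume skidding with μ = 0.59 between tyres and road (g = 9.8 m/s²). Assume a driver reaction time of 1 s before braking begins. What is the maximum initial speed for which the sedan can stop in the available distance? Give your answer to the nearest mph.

Maximum speed ≈ 97 mph

a = μg = 0.59 × 9.8 = 5.782 m/s².
Stopping distance: v·t_r + v²/(2a) = 206 with t_r = 1 s and a = 5.782 m/s².
So v² + 11.564 v − 2382.18 = 0.
Positive root: v = −a·t_r + √((a·t_r)² + 2a·d) = −5.782 + √(33.432 + 2382.18) = 43.3669 m/s.
43.3669 m/s ÷ 0.44704 = 97.009 mph.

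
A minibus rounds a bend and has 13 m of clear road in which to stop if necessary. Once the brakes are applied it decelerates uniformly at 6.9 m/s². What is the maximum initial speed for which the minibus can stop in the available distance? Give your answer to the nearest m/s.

Maximum speed ≈ 13 m/s

v²/(2a) = d ⇒ v = √(2 × 6.900 × 13) = √179.40 = 13.3940 m/s.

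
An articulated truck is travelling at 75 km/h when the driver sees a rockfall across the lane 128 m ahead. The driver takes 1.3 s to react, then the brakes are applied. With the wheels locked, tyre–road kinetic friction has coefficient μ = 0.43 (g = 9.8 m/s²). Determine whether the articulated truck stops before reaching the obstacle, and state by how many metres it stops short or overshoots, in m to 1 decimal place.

Yes — it stops 49.4 m short of the obstacle

75 km/h ÷ 3.6 = 20.8333 m/s.
a = μg = 0.43 × 9.8 = 4.214 m/s².
Reaction distance = 20.8333 × 1.3 = 27.083 m.
Braking distance = v²/(2a) = 434.026 / 8.428 = 51.498 m.
Total stopping distance = 27.083 + 51.498 = 78.581 m, vs 128 m available — it stops with 128 − 78.581 = 49.419 m to spare.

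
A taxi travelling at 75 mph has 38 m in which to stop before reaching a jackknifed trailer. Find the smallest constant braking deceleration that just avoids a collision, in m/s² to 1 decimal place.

Required deceleration ≈ 14.8 m/s²

75 mph × 0.44704 = 33.5280 m/s.
v² = 2a·d ⇒ a = v²/(2d) = 33.5280² / (2 × 38.000) = 1124.127 / 76.000 = 14.7911 m/s².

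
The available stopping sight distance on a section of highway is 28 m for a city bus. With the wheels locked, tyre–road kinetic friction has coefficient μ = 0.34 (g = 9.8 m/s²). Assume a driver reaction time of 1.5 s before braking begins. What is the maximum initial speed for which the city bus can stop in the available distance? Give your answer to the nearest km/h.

a = μg = 0.34 × 9.8 = 3.332 m/s².
Stopping distance: v·t_r + v²/(2a) = 28 with t_r = 1.5 s and a = 3.332 m/s².
So v² + 9.996 v − 186.59 = 0.
Positive root: v = −a·t_r + √((a·t_r)² + 2a·d) = −4.998 + √(24.980 + 186.59) = 9.5474 m/s.
9.5474 m/s × 3.6 = 34.371 km/h.

Maximum speed ≈ 34 km/h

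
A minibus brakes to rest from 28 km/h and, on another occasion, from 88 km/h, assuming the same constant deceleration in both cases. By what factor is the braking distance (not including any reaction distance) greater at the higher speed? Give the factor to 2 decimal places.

Factor ≈ 9.88

Braking distance d = v²/(2a), so with a fixed, d ∝ v².
Factor = (88/28)² = 3.1429² = 9.8778.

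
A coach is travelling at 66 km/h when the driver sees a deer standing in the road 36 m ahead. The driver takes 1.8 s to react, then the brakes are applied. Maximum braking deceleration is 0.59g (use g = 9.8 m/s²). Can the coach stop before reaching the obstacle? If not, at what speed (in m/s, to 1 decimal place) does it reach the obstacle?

No — it strikes the obstacle at 17.4 m/s

66 km/h ÷ 3.6 = 18.3333 m/s.
a = 0.59 × 9.8 = 5.782 m/s².
Reaction distance = 18.3333 × 1.8 = 33.000 m.
Braking distance needed to stop: v²/(2a) = 336.110 / 11.564 = 29.065 m, so total needed = 33.000 + 29.065 = 62.065 m > 36 m — it cannot stop.
Distance remaining when braking begins: 36 − 33.000 = 3.000 m.
v² = v₀² − 2a·d = 336.110 − 2 × 5.782 × 3.000 = 301.418 m²/s².
v = √301.418 = 17.361 m/s.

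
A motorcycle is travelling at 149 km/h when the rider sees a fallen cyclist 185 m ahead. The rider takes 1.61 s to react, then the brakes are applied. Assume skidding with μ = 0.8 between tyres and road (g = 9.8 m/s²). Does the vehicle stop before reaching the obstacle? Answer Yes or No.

Yes

149 km/h ÷ 3.6 = 41.3889 m/s.
a = μg = 0.8 × 9.8 = 7.840 m/s².
Reaction distance = 41.3889 × 1.61 = 66.636 m.
Braking distance = v²/(2a) = 1713.041 / 15.680 = 109.250 m.
Total stopping distance = 66.636 + 109.250 = 175.886 m, vs 185 m available — it stops with 185 − 175.886 = 9.114 m to spare.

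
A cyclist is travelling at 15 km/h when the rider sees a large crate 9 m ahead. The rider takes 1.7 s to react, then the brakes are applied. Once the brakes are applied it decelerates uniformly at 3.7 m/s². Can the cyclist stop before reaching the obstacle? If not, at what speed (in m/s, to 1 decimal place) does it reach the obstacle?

15 km/h ÷ 3.6 = 4.1667 m/s.
Reaction distance = 4.1667 × 1.7 = 7.083 m.
Braking distance needed to stop: v²/(2a) = 17.361 / 7.400 = 2.346 m, so total needed = 7.083 + 2.346 = 9.429 m > 9 m — it cannot stop.
Distance remaining when braking begins: 9 − 7.083 = 1.917 m.
v² = v₀² − 2a·d = 17.361 − 2 × 3.700 × 1.917 = 3.175 m²/s².
v = √3.175 = 1.782 m/s.

No — it strikes the obstacle at 1.8 m/s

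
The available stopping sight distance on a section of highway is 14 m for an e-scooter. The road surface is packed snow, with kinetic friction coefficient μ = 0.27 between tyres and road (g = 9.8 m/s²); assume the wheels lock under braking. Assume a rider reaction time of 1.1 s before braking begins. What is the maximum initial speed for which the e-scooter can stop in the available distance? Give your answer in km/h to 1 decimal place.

a = μg = 0.27 × 9.8 = 2.646 m/s².
Stopping distance: v·t_r + v²/(2a) = 14 with t_r = 1.1 s and a = 2.646 m/s².
So v² + 5.821 v − 74.09 = 0.
Positive root: v = −a·t_r + √((a·t_r)² + 2a·d) = −2.911 + √(8.474 + 74.09) = 6.1755 m/s.
6.1755 m/s × 3.6 = 22.232 km/h.

Maximum speed ≈ 22.2 km/h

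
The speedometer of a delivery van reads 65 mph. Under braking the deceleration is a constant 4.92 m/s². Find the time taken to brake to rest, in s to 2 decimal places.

Braking time ≈ 5.91 s

65 mph × 0.44704 = 29.0576 m/s.
Braking time = v/a = 29.0576 / 4.920 = 5.906 s.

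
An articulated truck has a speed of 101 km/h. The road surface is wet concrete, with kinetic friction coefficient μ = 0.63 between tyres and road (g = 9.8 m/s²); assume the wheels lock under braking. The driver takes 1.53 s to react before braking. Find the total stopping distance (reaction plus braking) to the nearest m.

101 km/h ÷ 3.6 = 28.0556 m/s.
a = μg = 0.63 × 9.8 = 6.174 m/s².
Reaction distance = v·t_r = 28.0556 × 1.53 = 42.925 m.
Braking distance = v²/(2a) = 28.0556² / (2 × 6.174) = 787.117 / 12.348 = 63.744 m.
Total = 42.925 + 63.744 = 106.669 m.

Total stopping distance ≈ 107 m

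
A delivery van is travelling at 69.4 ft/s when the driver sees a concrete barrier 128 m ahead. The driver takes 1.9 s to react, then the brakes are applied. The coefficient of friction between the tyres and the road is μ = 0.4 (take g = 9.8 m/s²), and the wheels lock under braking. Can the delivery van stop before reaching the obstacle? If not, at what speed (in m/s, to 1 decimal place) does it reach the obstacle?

69.4 ft/s × 0.3048 = 21.1531 m/s.
a = μg = 0.4 × 9.8 = 3.920 m/s².
Reaction distance = 21.1531 × 1.9 = 40.191 m.
Braking distance = v²/(2a) = 447.454 / 7.840 = 57.073 m.
Total stopping distance = 40.191 + 57.073 = 97.264 m, vs 128 m available — it stops with 128 − 97.264 = 30.736 m to spare.

Yes — it stops about 30.7 m short of the obstacle, so it never reaches it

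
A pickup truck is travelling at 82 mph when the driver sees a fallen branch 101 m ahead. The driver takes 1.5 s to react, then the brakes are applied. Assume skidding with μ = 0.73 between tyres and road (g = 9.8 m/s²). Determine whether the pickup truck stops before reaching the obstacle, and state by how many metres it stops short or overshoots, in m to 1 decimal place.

82 mph × 0.44704 = 36.6573 m/s.
a = μg = 0.73 × 9.8 = 7.154 m/s².
Reaction distance = 36.6573 × 1.5 = 54.986 m.
Braking distance = v²/(2a) = 1343.758 / 14.308 = 93.917 m.
Total stopping distance = 54.986 + 93.917 = 148.903 m, vs 101 m available — it cannot stop in time and overshoots by 148.903 − 101 = 47.903 m.

No — it overshoots by 47.9 m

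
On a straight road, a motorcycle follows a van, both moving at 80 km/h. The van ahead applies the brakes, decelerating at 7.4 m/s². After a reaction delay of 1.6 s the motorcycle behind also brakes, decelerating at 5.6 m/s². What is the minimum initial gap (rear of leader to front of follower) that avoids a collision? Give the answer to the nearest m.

Minimum gap ≈ 46 m

80 km/h ÷ 3.6 = 22.2222 m/s.
Leader travels v²/(2a_L) = 493.826 / 14.800 = 33.367 m before stopping.
Follower covers v·t_r = 22.2222 × 1.6 = 35.556 m while reacting, then v²/(2a_F) = 493.826 / 11.200 = 44.092 m while braking, for a total of 35.556 + 44.092 = 79.648 m.
Since a_F ≤ a_L and the follower starts braking later, the follower is never slower than the leader, so the closest approach is when both have stopped.
Minimum gap = 79.648 − 33.367 = 46.281 m.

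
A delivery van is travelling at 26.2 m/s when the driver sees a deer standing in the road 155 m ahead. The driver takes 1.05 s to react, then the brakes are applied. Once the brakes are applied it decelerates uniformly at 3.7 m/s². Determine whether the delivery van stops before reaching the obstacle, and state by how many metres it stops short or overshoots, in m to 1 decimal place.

Reaction distance = 26.2000 × 1.05 = 27.510 m.
Braking distance = v²/(2a) = 686.440 / 7.400 = 92.762 m.
Total stopping distance = 27.510 + 92.762 = 120.272 m, vs 155 m available — it stops with 155 − 120.272 = 34.728 m to spare.

Yes — it stops 34.7 m short of the obstacle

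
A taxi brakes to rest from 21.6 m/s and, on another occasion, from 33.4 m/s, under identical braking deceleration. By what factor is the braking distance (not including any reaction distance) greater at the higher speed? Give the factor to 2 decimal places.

Factor ≈ 2.39

Braking distance d = v²/(2a), so with a fixed, d ∝ v².
Factor = (33.4/21.6)² = 1.5463² = 2.3910.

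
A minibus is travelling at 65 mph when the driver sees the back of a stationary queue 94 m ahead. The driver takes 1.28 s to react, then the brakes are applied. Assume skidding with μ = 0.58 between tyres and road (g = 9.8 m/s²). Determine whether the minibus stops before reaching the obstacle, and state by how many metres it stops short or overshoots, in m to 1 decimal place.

No — it overshoots by 17.5 m

65 mph × 0.44704 = 29.0576 m/s.
a = μg = 0.58 × 9.8 = 5.684 m/s².
Reaction distance = 29.0576 × 1.28 = 37.194 m.
Braking distance = v²/(2a) = 844.344 / 11.368 = 74.274 m.
Total stopping distance = 37.194 + 74.274 = 111.468 m, vs 94 m available — it cannot stop in time and overshoots by 111.468 − 94 = 17.468 m.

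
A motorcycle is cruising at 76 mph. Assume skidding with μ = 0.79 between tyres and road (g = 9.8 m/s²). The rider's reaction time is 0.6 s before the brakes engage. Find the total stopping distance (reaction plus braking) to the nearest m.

76 mph × 0.44704 = 33.9750 m/s.
a = μg = 0.79 × 9.8 = 7.742 m/s².
Reaction distance = v·t_r = 33.9750 × 0.6 = 20.385 m.
Braking distance = v²/(2a) = 33.9750² / (2 × 7.742) = 1154.301 / 15.484 = 74.548 m.
Total = 20.385 + 74.548 = 94.933 m.

Total stopping distance ≈ 95 m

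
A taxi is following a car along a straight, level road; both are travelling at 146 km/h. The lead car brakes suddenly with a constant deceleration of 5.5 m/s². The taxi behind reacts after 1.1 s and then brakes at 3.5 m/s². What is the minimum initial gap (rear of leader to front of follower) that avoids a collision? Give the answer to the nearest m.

Minimum gap ≈ 130 m

146 km/h ÷ 3.6 = 40.5556 m/s.
Leader travels v²/(2a_L) = 1644.757 / 11.000 = 149.523 m before stopping.
Follower covers v·t_r = 40.5556 × 1.1 = 44.611 m while reacting, then v²/(2a_F) = 1644.757 / 7.000 = 234.965 m while braking, for a total of 44.611 + 234.965 = 279.576 m.
Since a_F ≤ a_L and the follower starts braking later, the follower is never slower than the leader, so the closest approach is when both have stopped.
Minimum gap = 279.576 − 149.523 = 130.053 m.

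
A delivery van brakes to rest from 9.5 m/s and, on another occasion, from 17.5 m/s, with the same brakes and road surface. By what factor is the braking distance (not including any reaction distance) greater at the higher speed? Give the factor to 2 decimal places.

Braking distance d = v²/(2a), so with a fixed, d ∝ v².
Factor = (17.5/9.5)² = 1.8421² = 3.3933.

Factor ≈ 3.39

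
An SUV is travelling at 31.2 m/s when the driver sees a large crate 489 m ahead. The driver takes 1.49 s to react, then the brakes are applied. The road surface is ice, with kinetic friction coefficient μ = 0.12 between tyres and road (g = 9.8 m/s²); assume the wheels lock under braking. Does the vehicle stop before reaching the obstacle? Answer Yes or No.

Yes

a = μg = 0.12 × 9.8 = 1.176 m/s².
Reaction distance = 31.2000 × 1.49 = 46.488 m.
Braking distance = v²/(2a) = 973.440 / 2.352 = 413.878 m.
Total stopping distance = 46.488 + 413.878 = 460.366 m, vs 489 m available — it stops with 489 − 460.366 = 28.634 m to spare.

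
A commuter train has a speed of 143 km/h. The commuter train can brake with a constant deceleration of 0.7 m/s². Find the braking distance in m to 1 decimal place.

Braking distance ≈ 1127.0 m

143 km/h ÷ 3.6 = 39.7222 m/s.
Braking distance = v²/(2a) = 39.7222² / (2 × 0.700) = 1577.853 / 1.400 = 1127.038 m.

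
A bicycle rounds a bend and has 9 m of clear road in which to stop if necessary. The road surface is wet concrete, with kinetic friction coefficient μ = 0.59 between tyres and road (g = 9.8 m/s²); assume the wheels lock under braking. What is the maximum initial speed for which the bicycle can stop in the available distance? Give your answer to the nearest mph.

a = μg = 0.59 × 9.8 = 5.782 m/s².
v²/(2a) = d ⇒ v = √(2 × 5.782 × 9) = √104.08 = 10.2020 m/s.
10.2020 m/s ÷ 0.44704 = 22.821 mph.

Maximum speed ≈ 23 mph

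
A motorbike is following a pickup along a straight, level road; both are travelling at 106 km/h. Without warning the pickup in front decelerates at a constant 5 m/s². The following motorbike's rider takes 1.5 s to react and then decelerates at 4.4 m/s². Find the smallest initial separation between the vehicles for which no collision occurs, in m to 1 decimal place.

Minimum gap ≈ 56.0 m

106 km/h ÷ 3.6 = 29.4444 m/s.
Leader travels v²/(2a_L) = 866.973 / 10.000 = 86.697 m before stopping.
Follower covers v·t_r = 29.4444 × 1.5 = 44.167 m while reacting, then v²/(2a_F) = 866.973 / 8.800 = 98.520 m while braking, for a total of 44.167 + 98.520 = 142.687 m.
Since a_F ≤ a_L and the follower starts braking later, the follower is never slower than the leader, so the closest approach is when both have stopped.
Minimum gap = 142.687 − 86.697 = 55.990 m.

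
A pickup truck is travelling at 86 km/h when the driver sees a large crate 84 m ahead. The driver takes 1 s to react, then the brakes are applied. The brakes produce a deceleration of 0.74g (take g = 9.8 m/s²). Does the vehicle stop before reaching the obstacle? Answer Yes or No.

Yes

86 km/h ÷ 3.6 = 23.8889 m/s.
a = 0.74 × 9.8 = 7.252 m/s².
Reaction distance = 23.8889 × 1 = 23.889 m.
Braking distance = v²/(2a) = 570.680 / 14.504 = 39.346 m.
Total stopping distance = 23.889 + 39.346 = 63.235 m, vs 84 m available — it stops with 84 − 63.235 = 20.765 m to spare.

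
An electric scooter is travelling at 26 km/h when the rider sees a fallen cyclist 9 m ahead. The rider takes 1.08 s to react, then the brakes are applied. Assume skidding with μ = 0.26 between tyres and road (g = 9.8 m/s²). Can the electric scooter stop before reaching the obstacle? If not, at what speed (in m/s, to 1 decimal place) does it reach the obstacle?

26 km/h ÷ 3.6 = 7.2222 m/s.
a = μg = 0.26 × 9.8 = 2.548 m/s².
Reaction distance = 7.2222 × 1.08 = 7.800 m.
Braking distance needed to stop: v²/(2a) = 52.160 / 5.096 = 10.235 m, so total needed = 7.800 + 10.235 = 18.035 m > 9 m — it cannot stop.
Distance remaining when braking begins: 9 − 7.800 = 1.200 m.
v² = v₀² − 2a·d = 52.160 − 2 × 2.548 × 1.200 = 46.045 m²/s².
v = √46.045 = 6.786 m/s.

No — it strikes the obstacle at 6.8 m/s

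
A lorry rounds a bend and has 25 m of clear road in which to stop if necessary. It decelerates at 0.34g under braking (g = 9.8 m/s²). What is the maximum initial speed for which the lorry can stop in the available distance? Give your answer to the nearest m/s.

Maximum speed ≈ 13 m/s

a = 0.34 × 9.8 = 3.332 m/s².
v²/(2a) = d ⇒ v = √(2 × 3.332 × 25) = √166.60 = 12.9074 m/s.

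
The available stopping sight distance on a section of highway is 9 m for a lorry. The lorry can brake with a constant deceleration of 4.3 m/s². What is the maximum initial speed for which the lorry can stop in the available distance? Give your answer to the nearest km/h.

Maximum speed ≈ 32 km/h

v²/(2a) = d ⇒ v = √(2 × 4.300 × 9) = √77.40 = 8.7977 m/s.
8.7977 m/s × 3.6 = 31.672 km/h.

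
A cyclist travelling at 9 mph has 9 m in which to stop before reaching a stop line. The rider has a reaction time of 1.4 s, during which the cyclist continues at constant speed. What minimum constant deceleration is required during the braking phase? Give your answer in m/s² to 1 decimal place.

9 mph × 0.44704 = 4.0234 m/s.
Distance covered during reaction = 4.0234 × 1.4 = 5.633 m.
Distance available for braking: 9 − 5.633 = 3.367 m.
v² = 2a·d ⇒ a = v²/(2d) = 4.0234² / (2 × 3.367) = 16.188 / 6.734 = 2.4039 m/s².

Required deceleration ≈ 2.4 m/s²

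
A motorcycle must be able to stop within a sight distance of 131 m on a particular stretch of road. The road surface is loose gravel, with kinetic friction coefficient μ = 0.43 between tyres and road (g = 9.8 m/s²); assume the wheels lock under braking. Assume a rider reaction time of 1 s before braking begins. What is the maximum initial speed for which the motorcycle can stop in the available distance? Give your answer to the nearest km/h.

Maximum speed ≈ 105 km/h

a = μg = 0.43 × 9.8 = 4.214 m/s².
Stopping distance: v·t_r + v²/(2a) = 131 with t_r = 1 s and a = 4.214 m/s².
So v² + 8.428 v − 1104.07 = 0.
Positive root: v = −a·t_r + √((a·t_r)² + 2a·d) = −4.214 + √(17.758 + 1104.07) = 29.2797 m/s.
29.2797 m/s × 3.6 = 105.407 km/h.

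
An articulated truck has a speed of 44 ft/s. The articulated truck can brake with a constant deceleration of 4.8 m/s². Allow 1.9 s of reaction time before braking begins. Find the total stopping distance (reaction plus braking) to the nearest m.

44 ft/s × 0.3048 = 13.4112 m/s.
Reaction distance = v·t_r = 13.4112 × 1.9 = 25.481 m.
Braking distance = v²/(2a) = 13.4112² / (2 × 4.800) = 179.860 / 9.600 = 18.735 m.
Total = 25.481 + 18.735 = 44.216 m.

Total stopping distance ≈ 44 m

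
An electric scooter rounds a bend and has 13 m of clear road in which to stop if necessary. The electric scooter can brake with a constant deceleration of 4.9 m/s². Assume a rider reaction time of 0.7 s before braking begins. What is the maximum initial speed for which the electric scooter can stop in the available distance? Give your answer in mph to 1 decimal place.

Stopping distance: v·t_r + v²/(2a) = 13 with t_r = 0.7 s and a = 4.900 m/s².
So v² + 6.860 v − 127.40 = 0.
Positive root: v = −a·t_r + √((a·t_r)² + 2a·d) = −3.430 + √(11.765 + 127.40) = 8.3668 m/s.
8.3668 m/s ÷ 0.44704 = 18.716 mph.

Maximum speed ≈ 18.7 mph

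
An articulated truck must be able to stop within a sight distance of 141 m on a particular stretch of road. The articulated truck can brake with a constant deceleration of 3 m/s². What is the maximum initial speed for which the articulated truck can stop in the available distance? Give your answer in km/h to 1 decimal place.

Maximum speed ≈ 104.7 km/h

v²/(2a) = d ⇒ v = √(2 × 3.000 × 141) = √846.00 = 29.0861 m/s.
29.0861 m/s × 3.6 = 104.710 km/h.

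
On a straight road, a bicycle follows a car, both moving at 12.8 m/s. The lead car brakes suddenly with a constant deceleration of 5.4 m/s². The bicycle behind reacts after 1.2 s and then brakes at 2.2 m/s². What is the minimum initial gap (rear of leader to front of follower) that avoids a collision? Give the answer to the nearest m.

Leader travels v²/(2a_L) = 163.840 / 10.800 = 15.170 m before stopping.
Follower covers v·t_r = 12.8000 × 1.2 = 15.360 m while reacting, then v²/(2a_F) = 163.840 / 4.400 = 37.236 m while braking, for a total of 15.360 + 37.236 = 52.596 m.
Since a_F ≤ a_L and the follower starts braking later, the follower is never slower than the leader, so the closest approach is when both have stopped.
Minimum gap = 52.596 − 15.170 = 37.426 m.

Minimum gap ≈ 37 m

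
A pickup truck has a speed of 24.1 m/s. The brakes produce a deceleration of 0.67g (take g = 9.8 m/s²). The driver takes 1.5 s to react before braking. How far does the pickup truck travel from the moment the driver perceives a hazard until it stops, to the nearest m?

a = 0.67 × 9.8 = 6.566 m/s².
Reaction distance = v·t_r = 24.1000 × 1.5 = 36.150 m.
Braking distance = v²/(2a) = 24.1000² / (2 × 6.566) = 580.810 / 13.132 = 44.229 m.
Total = 36.150 + 44.229 = 80.379 m.

Total stopping distance ≈ 80 m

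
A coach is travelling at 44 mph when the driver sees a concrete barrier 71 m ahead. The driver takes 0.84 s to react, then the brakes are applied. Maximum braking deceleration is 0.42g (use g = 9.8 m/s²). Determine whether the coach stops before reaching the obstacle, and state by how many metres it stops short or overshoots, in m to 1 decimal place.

Yes — it stops 7.5 m short of the obstacle

44 mph × 0.44704 = 19.6698 m/s.
a = 0.42 × 9.8 = 4.116 m/s².
Reaction distance = 19.6698 × 0.84 = 16.523 m.
Braking distance = v²/(2a) = 386.901 / 8.232 = 47.000 m.
Total stopping distance = 16.523 + 47.000 = 63.523 m, vs 71 m available — it stops with 71 − 63.523 = 7.477 m to spare.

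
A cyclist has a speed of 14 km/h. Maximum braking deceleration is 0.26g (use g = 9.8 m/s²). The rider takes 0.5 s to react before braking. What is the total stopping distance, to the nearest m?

14 km/h ÷ 3.6 = 3.8889 m/s.
a = 0.26 × 9.8 = 2.548 m/s².
Reaction distance = v·t_r = 3.8889 × 0.5 = 1.944 m.
Braking distance = v²/(2a) = 3.8889² / (2 × 2.548) = 15.124 / 5.096 = 2.968 m.
Total = 1.944 + 2.968 = 4.912 m.

Total stopping distance ≈ 5 m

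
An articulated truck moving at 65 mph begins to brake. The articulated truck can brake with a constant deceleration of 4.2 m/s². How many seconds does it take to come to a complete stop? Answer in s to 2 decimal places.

65 mph × 0.44704 = 29.0576 m/s.
Braking time = v/a = 29.0576 / 4.200 = 6.918 s.

Braking time ≈ 6.92 s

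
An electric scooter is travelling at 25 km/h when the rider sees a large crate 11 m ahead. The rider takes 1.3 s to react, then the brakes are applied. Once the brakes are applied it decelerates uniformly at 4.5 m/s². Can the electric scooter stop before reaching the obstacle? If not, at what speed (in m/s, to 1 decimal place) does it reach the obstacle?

No — it strikes the obstacle at 5.5 m/s

25 km/h ÷ 3.6 = 6.9444 m/s.
Reaction distance = 6.9444 × 1.3 = 9.028 m.
Braking distance needed to stop: v²/(2a) = 48.225 / 9.000 = 5.358 m, so total needed = 9.028 + 5.358 = 14.386 m > 11 m — it cannot stop.
Distance remaining when braking begins: 11 − 9.028 = 1.972 m.
v² = v₀² − 2a·d = 48.225 − 2 × 4.500 × 1.972 = 30.477 m²/s².
v = √30.477 = 5.521 m/s.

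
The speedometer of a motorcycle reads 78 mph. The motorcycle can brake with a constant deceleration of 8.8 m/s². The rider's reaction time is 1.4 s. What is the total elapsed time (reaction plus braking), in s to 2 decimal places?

Total time ≈ 5.36 s

78 mph × 0.44704 = 34.8691 m/s.
Braking time = v/a = 34.8691 / 8.800 = 3.962 s.
Total = 1.4 + 3.962 = 5.362 s.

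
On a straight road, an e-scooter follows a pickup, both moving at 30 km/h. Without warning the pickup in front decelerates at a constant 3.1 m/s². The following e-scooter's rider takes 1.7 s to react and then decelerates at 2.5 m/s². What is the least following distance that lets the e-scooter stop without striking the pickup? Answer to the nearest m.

Minimum gap ≈ 17 m

30 km/h ÷ 3.6 = 8.3333 m/s.
Leader travels v²/(2a_L) = 69.444 / 6.200 = 11.201 m before stopping.
Follower covers v·t_r = 8.3333 × 1.7 = 14.167 m while reacting, then v²/(2a_F) = 69.444 / 5.000 = 13.889 m while braking, for a total of 14.167 + 13.889 = 28.056 m.
Since a_F ≤ a_L and the follower starts braking later, the follower is never slower than the leader, so the closest approach is when both have stopped.
Minimum gap = 28.056 − 11.201 = 16.855 m.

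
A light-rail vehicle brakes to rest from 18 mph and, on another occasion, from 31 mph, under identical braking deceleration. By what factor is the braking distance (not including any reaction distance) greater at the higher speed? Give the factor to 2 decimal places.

Braking distance d = v²/(2a), so with a fixed, d ∝ v².
Factor = (31/18)² = 1.7222² = 2.9660.

Factor ≈ 2.97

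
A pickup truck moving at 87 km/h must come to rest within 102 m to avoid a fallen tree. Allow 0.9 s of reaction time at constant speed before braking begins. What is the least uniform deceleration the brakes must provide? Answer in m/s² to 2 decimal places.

Required deceleration ≈ 3.64 m/s²

87 km/h ÷ 3.6 = 24.1667 m/s.
Distance covered during reaction = 24.1667 × 0.9 = 21.750 m.
Distance available for braking: 102 − 21.750 = 80.250 m.
v² = 2a·d ⇒ a = v²/(2d) = 24.1667² / (2 × 80.250) = 584.029 / 160.500 = 3.6388 m/s².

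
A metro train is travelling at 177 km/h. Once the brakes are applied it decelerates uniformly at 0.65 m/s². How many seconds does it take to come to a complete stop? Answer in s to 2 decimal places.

177 km/h ÷ 3.6 = 49.1667 m/s.
Braking time = v/a = 49.1667 / 0.650 = 75.641 s.

Braking time ≈ 75.64 s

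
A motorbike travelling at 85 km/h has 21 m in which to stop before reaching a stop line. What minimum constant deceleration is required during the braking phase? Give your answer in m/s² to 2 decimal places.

85 km/h ÷ 3.6 = 23.6111 m/s.
v² = 2a·d ⇒ a = v²/(2d) = 23.6111² / (2 × 21.000) = 557.484 / 42.000 = 13.2734 m/s².

Required deceleration ≈ 13.27 m/s²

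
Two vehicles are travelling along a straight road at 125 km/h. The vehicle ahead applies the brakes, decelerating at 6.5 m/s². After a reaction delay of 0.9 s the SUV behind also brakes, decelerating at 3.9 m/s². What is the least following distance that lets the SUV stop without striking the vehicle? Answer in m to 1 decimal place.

Minimum gap ≈ 93.1 m

125 km/h ÷ 3.6 = 34.7222 m/s.
Leader travels v²/(2a_L) = 1205.631 / 13.000 = 92.741 m before stopping.
Follower covers v·t_r = 34.7222 × 0.9 = 31.250 m while reacting, then v²/(2a_F) = 1205.631 / 7.800 = 154.568 m while braking, for a total of 31.250 + 154.568 = 185.818 m.
Since a_F ≤ a_L and the follower starts braking later, the follower is never slower than the leader, so the closest approach is when both have stopped.
Minimum gap = 185.818 − 92.741 = 93.077 m.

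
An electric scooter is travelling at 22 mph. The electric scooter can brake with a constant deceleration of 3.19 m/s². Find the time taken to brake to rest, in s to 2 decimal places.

Braking time ≈ 3.08 s

22 mph × 0.44704 = 9.8349 m/s.
Braking time = v/a = 9.8349 / 3.190 = 3.083 s.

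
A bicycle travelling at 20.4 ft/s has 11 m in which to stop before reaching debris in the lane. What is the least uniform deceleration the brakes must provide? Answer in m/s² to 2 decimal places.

20.4 ft/s × 0.3048 = 6.2179 m/s.
v² = 2a·d ⇒ a = v²/(2d) = 6.2179² / (2 × 11.000) = 38.662 / 22.000 = 1.7574 m/s².

Required deceleration ≈ 1.76 m/s²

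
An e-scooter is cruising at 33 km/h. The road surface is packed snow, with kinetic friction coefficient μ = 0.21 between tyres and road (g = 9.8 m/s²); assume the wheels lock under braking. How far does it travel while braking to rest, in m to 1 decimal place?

33 km/h ÷ 3.6 = 9.1667 m/s.
a = μg = 0.21 × 9.8 = 2.058 m/s².
Braking distance = v²/(2a) = 9.1667² / (2 × 2.058) = 84.028 / 4.116 = 20.415 m.

Braking distance ≈ 20.4 m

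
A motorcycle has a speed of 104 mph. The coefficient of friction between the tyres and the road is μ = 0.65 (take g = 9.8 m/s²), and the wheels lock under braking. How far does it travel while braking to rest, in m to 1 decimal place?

Braking distance ≈ 169.7 m

104 mph × 0.44704 = 46.4922 m/s.
a = μg = 0.65 × 9.8 = 6.370 m/s².
Braking distance = v²/(2a) = 46.4922² / (2 × 6.370) = 2161.525 / 12.740 = 169.664 m.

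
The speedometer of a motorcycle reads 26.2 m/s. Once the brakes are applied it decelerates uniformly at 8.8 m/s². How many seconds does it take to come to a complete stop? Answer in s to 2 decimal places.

Braking time = v/a = 26.2000 / 8.800 = 2.977 s.

Braking time ≈ 2.98 s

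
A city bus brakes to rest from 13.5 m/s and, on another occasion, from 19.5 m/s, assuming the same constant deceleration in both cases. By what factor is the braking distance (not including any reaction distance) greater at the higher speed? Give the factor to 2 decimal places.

Factor ≈ 2.09

Braking distance d = v²/(2a), so with a fixed, d ∝ v².
Factor = (19.5/13.5)² = 1.4444² = 2.0863.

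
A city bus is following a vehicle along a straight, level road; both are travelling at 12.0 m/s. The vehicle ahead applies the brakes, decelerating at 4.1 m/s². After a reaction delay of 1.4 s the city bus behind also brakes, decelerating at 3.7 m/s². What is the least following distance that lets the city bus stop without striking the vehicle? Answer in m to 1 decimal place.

Leader travels v²/(2a_L) = 144.000 / 8.200 = 17.561 m before stopping.
Follower covers v·t_r = 12.0000 × 1.4 = 16.800 m while reacting, then v²/(2a_F) = 144.000 / 7.400 = 19.459 m while braking, for a total of 16.800 + 19.459 = 36.259 m.
Since a_F ≤ a_L and the follower starts braking later, the follower is never slower than the leader, so the closest approach is when both have stopped.
Minimum gap = 36.259 − 17.561 = 18.698 m.

Minimum gap ≈ 18.7 m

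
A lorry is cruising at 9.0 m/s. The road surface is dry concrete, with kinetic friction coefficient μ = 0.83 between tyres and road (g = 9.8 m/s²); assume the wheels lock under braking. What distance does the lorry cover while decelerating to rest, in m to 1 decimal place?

Braking distance ≈ 5.0 m

a = μg = 0.83 × 9.8 = 8.134 m/s².
Braking distance = v²/(2a) = 9.0000² / (2 × 8.134) = 81.000 / 16.268 = 4.979 m.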